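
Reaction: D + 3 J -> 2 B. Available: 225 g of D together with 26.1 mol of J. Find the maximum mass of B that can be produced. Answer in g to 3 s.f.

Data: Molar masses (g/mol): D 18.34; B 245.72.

n(D) = 225.0 / 18.34 = 12.27 mol
n(J) = 26.10 mol
n/ν for D = 12.27/1 = 12.27
n/ν for J = 26.10/3 = 8.700
Smallest n/ν is J → limiting reagent.
n(B) = (2/3) × 26.10 = 17.40 mol
mass = 17.40 × 245.72 = 4276 g

4280 g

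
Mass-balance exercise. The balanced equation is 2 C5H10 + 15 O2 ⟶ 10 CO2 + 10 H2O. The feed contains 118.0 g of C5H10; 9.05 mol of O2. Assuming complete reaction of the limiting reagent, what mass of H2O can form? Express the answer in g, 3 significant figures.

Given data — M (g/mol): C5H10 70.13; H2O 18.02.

n(C5H10) = 118.0 / 70.13 = 1.683 mol
n(O2) = 9.050 mol
n/ν for C5H10 = 1.683/2 = 0.8415
n/ν for O2 = 9.050/15 = 0.6033
Smallest n/ν is O2 → limiting reagent.
n(H2O) = (10/15) × 9.050 = 6.033 mol
mass = 6.033 × 18.02 = 108.7 g

109 g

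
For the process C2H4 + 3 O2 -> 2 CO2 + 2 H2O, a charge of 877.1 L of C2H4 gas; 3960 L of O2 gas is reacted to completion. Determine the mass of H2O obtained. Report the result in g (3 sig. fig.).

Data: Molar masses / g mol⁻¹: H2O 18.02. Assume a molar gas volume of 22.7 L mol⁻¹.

1390 g

n(C2H4) = 877.1 / 22.7 = 38.64 mol
n(O2) = 3960 / 22.7 = 174.4 mol
n/ν → C2H4: 38.64, O2: 58.13; C2H4 is limiting.
n(H2O) = (2/1) × 38.64 = 77.28 mol
mass = 77.28 × 18.02 = 1393 g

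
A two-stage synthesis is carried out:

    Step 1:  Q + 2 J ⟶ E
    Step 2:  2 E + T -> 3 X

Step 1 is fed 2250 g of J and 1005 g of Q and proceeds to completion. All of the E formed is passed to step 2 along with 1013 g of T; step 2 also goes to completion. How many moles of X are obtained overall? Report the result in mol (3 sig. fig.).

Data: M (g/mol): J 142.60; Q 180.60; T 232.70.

8.35 mol

Step 1:
n(J) = 2250 / 142.60 = 15.78 mol
n(Q) = 1005 / 180.60 = 5.565 mol
n/ν for J = 15.78/2 = 7.890
n/ν for Q = 5.565/1 = 5.565
Smallest n/ν is Q → limiting reagent.
n(E) produced = (1/1) × 5.565 = 5.565 mol
Step 2:
n(E) available = 5.565 mol
n(T) = 1013 / 232.70 = 4.353 mol
n/ν for E = 5.565/2 = 2.783
n/ν for T = 4.353/1 = 4.353
Smallest n/ν is E → limiting reagent.
n(X) = (3/2) × 5.565 = 8.348 mol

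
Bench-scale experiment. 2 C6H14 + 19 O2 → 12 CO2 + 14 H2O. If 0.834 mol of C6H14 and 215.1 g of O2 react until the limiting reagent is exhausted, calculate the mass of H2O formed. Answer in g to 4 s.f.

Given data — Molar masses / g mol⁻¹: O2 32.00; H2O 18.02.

n(C6H14) = 0.8340 mol
n(O2) = 215.1 / 32.00 = 6.722 mol
n/ν for C6H14 = 0.8340/2 = 0.4170
n/ν for O2 = 6.722/19 = 0.3538
Smallest n/ν is O2 → limiting reagent.
n(H2O) = (14/19) × 6.722 = 4.953 mol
mass = 4.953 × 18.02 = 89.25 g

89.25 g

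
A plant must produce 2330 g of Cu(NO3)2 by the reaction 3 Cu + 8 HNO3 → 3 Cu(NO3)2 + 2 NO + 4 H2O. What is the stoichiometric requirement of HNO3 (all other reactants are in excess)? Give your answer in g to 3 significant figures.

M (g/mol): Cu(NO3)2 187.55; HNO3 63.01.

2090 g

n(Cu(NO3)2) = 2330 / 187.55 = 12.42 mol
n(HNO3) = (8/3) × 12.42 = 33.12 mol
mass = 33.12 × 63.01 = 2087 g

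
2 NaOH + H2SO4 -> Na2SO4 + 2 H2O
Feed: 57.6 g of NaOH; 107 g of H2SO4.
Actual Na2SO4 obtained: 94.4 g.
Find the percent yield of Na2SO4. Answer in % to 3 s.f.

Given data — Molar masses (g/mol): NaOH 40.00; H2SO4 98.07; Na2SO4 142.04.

n(NaOH) = 57.60 / 40.00 = 1.440 mol
n(H2SO4) = 107.0 / 98.07 = 1.091 mol
n/ν → NaOH: 0.7200, H2SO4: 1.091; NaOH is limiting.
theoretical n(Na2SO4) = (1/2) × 1.440 = 0.7200 mol → 102.3 g
% yield = 94.4 / 102.3 × 100 = 92.28 %

92.3 %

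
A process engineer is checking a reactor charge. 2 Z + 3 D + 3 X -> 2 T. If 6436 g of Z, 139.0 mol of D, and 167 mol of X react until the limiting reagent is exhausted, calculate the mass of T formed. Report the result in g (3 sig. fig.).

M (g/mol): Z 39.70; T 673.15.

62400 g

n(Z) = 6436 / 39.70 = 162.1 mol
n(D) = 139.0 mol
n(X) = 167.0 mol
n/ν for Z = 162.1/2 = 81.05
n/ν for D = 139.0/3 = 46.33
n/ν for X = 167.0/3 = 55.67
Smallest n/ν is D → limiting reagent.
n(T) = (2/3) × 139.0 = 92.67 mol
mass = 92.67 × 673.15 = 62380 g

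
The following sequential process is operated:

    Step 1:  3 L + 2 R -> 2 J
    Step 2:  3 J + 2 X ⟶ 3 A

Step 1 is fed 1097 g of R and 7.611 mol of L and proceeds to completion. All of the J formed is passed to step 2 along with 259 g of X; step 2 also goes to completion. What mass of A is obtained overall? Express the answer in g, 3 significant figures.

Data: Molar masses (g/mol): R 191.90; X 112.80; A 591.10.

Step 1:
n(R) = 1097 / 191.90 = 5.717 mol
n(L) = 7.611 mol
n/ν for R = 5.717/2 = 2.859
n/ν for L = 7.611/3 = 2.537
Smallest n/ν is L → limiting reagent.
n(J) produced = (2/3) × 7.611 = 5.074 mol
Step 2:
n(J) available = 5.074 mol
n(X) = 259.0 / 112.80 = 2.296 mol
n/ν for J = 5.074/3 = 1.691
n/ν for X = 2.296/2 = 1.148
Smallest n/ν is X → limiting reagent.
n(A) = (3/2) × 2.296 = 3.444 mol
mass = 3.444 × 591.10 = 2036 g

2040 g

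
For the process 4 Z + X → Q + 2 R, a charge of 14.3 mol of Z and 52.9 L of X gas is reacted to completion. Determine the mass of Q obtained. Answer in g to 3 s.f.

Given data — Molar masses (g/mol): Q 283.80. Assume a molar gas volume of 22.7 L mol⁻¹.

n(Z) = 14.30 mol
n(X) = 52.90 / 22.7 = 2.330 mol
n/ν for Z = 14.30/4 = 3.575
n/ν for X = 2.330/1 = 2.330
Smallest n/ν is X → limiting reagent.
n(Q) = (1/1) × 2.330 = 2.330 mol
mass = 2.330 × 283.80 = 661.3 g

661 g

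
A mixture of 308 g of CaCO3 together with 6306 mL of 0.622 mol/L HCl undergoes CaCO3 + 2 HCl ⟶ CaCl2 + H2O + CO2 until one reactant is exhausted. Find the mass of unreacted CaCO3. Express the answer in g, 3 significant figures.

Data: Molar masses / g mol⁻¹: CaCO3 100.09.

112 g

n(CaCO3) = 308.0 / 100.09 = 3.077 mol
n(HCl) = 0.622 × 6306/1000 = 3.922 mol
n/ν for CaCO3 = 3.077/1 = 3.077
n/ν for HCl = 3.922/2 = 1.961
Smallest n/ν is HCl → limiting reagent.
CaCO3 consumed = (1/2) × 3.922 = 1.961 mol
CaCO3 remaining = 3.077 − 1.961 = 1.116 mol
mass = 1.116 × 100.09 = 111.7 g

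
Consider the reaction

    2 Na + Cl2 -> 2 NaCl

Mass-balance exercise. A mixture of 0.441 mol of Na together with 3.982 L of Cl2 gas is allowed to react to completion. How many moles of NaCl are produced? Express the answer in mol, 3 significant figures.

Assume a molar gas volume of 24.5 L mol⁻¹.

n(Na) = 0.4410 mol
n(Cl2) = 3.982 / 24.5 = 0.1625 mol
n/ν → Na: 0.2205, Cl2: 0.1625; Cl2 is limiting.
n(NaCl) = (2/1) × 0.1625 = 0.3250 mol

0.325 mol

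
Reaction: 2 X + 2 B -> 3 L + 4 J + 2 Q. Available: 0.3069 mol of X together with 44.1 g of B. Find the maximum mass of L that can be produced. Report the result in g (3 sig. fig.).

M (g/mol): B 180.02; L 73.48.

n(X) = 0.3069 mol
n(B) = 44.10 / 180.02 = 0.2450 mol
n/ν → X: 0.1535, B: 0.1225; B is limiting.
n(L) = (3/2) × 0.2450 = 0.3675 mol
mass = 0.3675 × 73.48 = 27.00 g

27.0 g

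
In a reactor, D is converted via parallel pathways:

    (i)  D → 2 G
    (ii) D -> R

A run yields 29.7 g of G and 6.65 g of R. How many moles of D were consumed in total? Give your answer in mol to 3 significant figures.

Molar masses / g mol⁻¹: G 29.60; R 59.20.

n(G) = 29.7 / 29.60 = 1.003 mol
n(R) = 6.65 / 59.20 = 0.1123 mol
n(D) via (i) = (1/2)×1.003 = 0.5015 mol
n(D) via (ii) = (1/1)×0.1123 = 0.1123 mol
total n(D) = 0.5015 + 0.1123 = 0.6138 mol

0.614 mol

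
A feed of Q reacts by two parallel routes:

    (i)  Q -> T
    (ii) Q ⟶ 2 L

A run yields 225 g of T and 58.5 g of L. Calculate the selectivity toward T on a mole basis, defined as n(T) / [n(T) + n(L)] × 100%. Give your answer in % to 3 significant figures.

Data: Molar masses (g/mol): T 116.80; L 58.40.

n(T) = 225 / 116.80 = 1.926 mol
n(L) = 58.5 / 58.40 = 1.002 mol
selectivity = 1.926/(1.926+1.002) × 100 = 65.78 %

65.8 %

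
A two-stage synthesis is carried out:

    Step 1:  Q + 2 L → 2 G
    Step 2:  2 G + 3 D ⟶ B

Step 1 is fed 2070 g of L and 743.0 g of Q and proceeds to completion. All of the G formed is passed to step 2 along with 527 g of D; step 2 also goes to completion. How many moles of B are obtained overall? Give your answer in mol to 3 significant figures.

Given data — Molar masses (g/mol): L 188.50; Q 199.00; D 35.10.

Step 1:
n(L) = 2070 / 188.50 = 10.98 mol
n(Q) = 743.0 / 199.00 = 3.734 mol
n/ν → L: 5.490, Q: 3.734; Q is limiting.
n(G) produced = (2/1) × 3.734 = 7.468 mol
Step 2:
n(G) available = 7.468 mol
n(D) = 527.0 / 35.10 = 15.01 mol
n/ν → G: 3.734, D: 5.003; G is limiting.
n(B) = (1/2) × 7.468 = 3.734 mol

3.73 mol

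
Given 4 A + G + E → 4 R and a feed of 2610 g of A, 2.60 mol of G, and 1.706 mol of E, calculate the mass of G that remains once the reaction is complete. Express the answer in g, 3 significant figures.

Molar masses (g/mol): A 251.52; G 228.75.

205 g

n(A) = 2610 / 251.52 = 10.38 mol
n(G) = 2.600 mol
n(E) = 1.706 mol
n/ν → A: 2.595, G: 2.600, E: 1.706; E is limiting.
G consumed = (1/1) × 1.706 = 1.706 mol
G remaining = 2.600 − 1.706 = 0.8940 mol
mass = 0.8940 × 228.75 = 204.5 g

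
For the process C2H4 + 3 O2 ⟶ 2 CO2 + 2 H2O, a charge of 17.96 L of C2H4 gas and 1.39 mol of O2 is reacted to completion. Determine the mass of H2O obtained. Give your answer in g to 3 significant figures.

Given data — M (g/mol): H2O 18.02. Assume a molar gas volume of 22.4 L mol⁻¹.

n(C2H4) = 17.96 / 22.4 = 0.8018 mol
n(O2) = 1.390 mol
n/ν for C2H4 = 0.8018/1 = 0.8018
n/ν for O2 = 1.390/3 = 0.4633
Smallest n/ν is O2 → limiting reagent.
n(H2O) = (2/3) × 1.390 = 0.9267 mol
mass = 0.9267 × 18.02 = 16.70 g

16.7 g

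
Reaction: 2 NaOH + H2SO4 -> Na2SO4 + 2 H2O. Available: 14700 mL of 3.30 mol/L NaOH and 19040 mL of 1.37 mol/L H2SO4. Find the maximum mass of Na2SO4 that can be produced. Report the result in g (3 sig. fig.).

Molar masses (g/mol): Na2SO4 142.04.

3450 g

n(NaOH) = 3.30 × 14700/1000 = 48.51 mol
n(H2SO4) = 1.37 × 19040/1000 = 26.08 mol
n/ν for NaOH = 48.51/2 = 24.26
n/ν for H2SO4 = 26.08/1 = 26.08
Smallest n/ν is NaOH → limiting reagent.
n(Na2SO4) = (1/2) × 48.51 = 24.26 mol
mass = 24.26 × 142.04 = 3446 g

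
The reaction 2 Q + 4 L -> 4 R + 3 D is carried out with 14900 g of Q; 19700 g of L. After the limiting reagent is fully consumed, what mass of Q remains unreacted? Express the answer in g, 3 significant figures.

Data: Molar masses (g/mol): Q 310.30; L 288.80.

n(Q) = 14900 / 310.30 = 48.02 mol
n(L) = 19700 / 288.80 = 68.21 mol
n/ν for Q = 48.02/2 = 24.01
n/ν for L = 68.21/4 = 17.05
Smallest n/ν is L → limiting reagent.
Q consumed = (2/4) × 68.21 = 34.11 mol
Q remaining = 48.02 − 34.11 = 13.91 mol
mass = 13.91 × 310.30 = 4316 g

4320 g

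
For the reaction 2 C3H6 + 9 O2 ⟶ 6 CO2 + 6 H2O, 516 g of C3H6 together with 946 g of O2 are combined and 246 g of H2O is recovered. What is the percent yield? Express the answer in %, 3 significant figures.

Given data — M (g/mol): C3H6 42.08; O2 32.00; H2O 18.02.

69.3 %

n(C3H6) = 516.0 / 42.08 = 12.26 mol
n(O2) = 946.0 / 32.00 = 29.56 mol
n/ν for C3H6 = 12.26/2 = 6.130
n/ν for O2 = 29.56/9 = 3.284
Smallest n/ν is O2 → limiting reagent.
theoretical n(H2O) = (6/9) × 29.56 = 19.71 mol → 355.2 g
% yield = 246 / 355.2 × 100 = 69.26 %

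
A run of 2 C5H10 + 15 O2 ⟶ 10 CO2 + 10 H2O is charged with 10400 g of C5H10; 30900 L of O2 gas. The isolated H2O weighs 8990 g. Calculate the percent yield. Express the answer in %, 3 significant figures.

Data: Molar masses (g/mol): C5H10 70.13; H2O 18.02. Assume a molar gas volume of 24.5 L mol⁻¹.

67.3 %

n(C5H10) = 10400 / 70.13 = 148.3 mol
n(O2) = 30900 / 24.5 = 1261 mol
n/ν → C5H10: 74.15, O2: 84.07; C5H10 is limiting.
theoretical n(H2O) = (10/2) × 148.3 = 741.5 mol → 13360 g
% yield = 8990 / 13360 × 100 = 67.29 %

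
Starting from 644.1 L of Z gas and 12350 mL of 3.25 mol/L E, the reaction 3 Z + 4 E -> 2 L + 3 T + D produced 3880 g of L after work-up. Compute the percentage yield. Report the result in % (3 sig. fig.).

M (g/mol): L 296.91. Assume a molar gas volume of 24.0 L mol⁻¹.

n(Z) = 644.1 / 24.0 = 26.84 mol
n(E) = 3.25 × 12350/1000 = 40.14 mol
n/ν for Z = 26.84/3 = 8.947
n/ν for E = 40.14/4 = 10.04
Smallest n/ν is Z → limiting reagent.
theoretical n(L) = (2/3) × 26.84 = 17.89 mol → 5312 g
% yield = 3880 / 5312 × 100 = 73.04 %

73.0 %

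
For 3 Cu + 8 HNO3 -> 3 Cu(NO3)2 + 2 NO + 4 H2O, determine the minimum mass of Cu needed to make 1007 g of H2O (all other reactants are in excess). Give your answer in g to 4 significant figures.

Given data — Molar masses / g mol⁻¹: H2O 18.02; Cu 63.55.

n(H2O) = 1007 / 18.02 = 55.88 mol
n(Cu) = (3/4) × 55.88 = 41.91 mol
mass = 41.91 × 63.55 = 2663 g

2663 g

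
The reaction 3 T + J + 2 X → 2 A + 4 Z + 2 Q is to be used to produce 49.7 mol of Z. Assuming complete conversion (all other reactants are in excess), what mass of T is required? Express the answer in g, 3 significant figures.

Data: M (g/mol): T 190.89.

n(Z) = 49.70 mol
n(T) = (3/4) × 49.70 = 37.28 mol
mass = 37.28 × 190.89 = 7116 g

7120 g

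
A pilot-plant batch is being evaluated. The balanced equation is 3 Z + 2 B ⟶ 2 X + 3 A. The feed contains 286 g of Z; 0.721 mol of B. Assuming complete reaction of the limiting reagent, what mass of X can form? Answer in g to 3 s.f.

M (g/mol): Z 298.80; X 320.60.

n(Z) = 286.0 / 298.80 = 0.9572 mol
n(B) = 0.7210 mol
n/ν for Z = 0.9572/3 = 0.3191
n/ν for B = 0.7210/2 = 0.3605
Smallest n/ν is Z → limiting reagent.
n(X) = (2/3) × 0.9572 = 0.6381 mol
mass = 0.6381 × 320.60 = 204.6 g

205 g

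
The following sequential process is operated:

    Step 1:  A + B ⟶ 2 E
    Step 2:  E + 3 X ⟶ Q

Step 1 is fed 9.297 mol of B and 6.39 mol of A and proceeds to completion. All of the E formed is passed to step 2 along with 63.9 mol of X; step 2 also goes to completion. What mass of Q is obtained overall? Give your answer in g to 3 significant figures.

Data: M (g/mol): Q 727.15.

Step 1:
n(B) = 9.297 mol
n(A) = 6.390 mol
n/ν for B = 9.297/1 = 9.297
n/ν for A = 6.390/1 = 6.390
Smallest n/ν is A → limiting reagent.
n(E) produced = (2/1) × 6.390 = 12.78 mol
Step 2:
n(E) available = 12.78 mol
n(X) = 63.90 mol
n/ν for E = 12.78/1 = 12.78
n/ν for X = 63.90/3 = 21.30
Smallest n/ν is E → limiting reagent.
n(Q) = (1/1) × 12.78 = 12.78 mol
mass = 12.78 × 727.15 = 9293 g

9290 g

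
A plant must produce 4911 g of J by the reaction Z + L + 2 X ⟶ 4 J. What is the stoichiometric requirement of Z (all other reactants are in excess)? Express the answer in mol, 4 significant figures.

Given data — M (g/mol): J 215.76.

5.690 mol

n(J) = 4911 / 215.76 = 22.76 mol
n(Z) = (1/4) × 22.76 = 5.690 mol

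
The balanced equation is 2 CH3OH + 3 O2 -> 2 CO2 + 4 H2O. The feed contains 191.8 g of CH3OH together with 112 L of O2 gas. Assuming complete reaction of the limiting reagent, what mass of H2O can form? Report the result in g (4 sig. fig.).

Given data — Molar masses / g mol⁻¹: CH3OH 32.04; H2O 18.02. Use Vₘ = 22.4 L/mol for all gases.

n(CH3OH) = 191.8 / 32.04 = 5.986 mol
n(O2) = 112.0 / 22.4 = 5.000 mol
n/ν → CH3OH: 2.993, O2: 1.667; O2 is limiting.
n(H2O) = (4/3) × 5.000 = 6.667 mol
mass = 6.667 × 18.02 = 120.1 g

120.1 g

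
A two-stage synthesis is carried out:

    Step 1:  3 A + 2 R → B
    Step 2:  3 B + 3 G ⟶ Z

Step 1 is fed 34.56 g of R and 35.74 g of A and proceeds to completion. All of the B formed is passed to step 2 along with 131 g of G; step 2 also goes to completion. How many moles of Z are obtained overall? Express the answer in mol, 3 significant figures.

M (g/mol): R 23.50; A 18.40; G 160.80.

0.216 mol

Step 1:
n(R) = 34.56 / 23.50 = 1.471 mol
n(A) = 35.74 / 18.40 = 1.942 mol
n/ν for R = 1.471/2 = 0.7355
n/ν for A = 1.942/3 = 0.6473
Smallest n/ν is A → limiting reagent.
n(B) produced = (1/3) × 1.942 = 0.6473 mol
Step 2:
n(B) available = 0.6473 mol
n(G) = 131.0 / 160.80 = 0.8147 mol
n/ν for B = 0.6473/3 = 0.2158
n/ν for G = 0.8147/3 = 0.2716
Smallest n/ν is B → limiting reagent.
n(Z) = (1/3) × 0.6473 = 0.2158 mol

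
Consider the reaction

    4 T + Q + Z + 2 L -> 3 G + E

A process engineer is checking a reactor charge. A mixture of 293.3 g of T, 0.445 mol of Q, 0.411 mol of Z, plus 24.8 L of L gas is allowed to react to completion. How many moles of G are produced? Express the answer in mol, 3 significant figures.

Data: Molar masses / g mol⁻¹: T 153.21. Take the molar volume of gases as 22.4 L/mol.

n(T) = 293.3 / 153.21 = 1.914 mol
n(Q) = 0.4450 mol
n(Z) = 0.4110 mol
n(L) = 24.80 / 22.4 = 1.107 mol
n/ν for T = 1.914/4 = 0.4785
n/ν for Q = 0.4450/1 = 0.4450
n/ν for Z = 0.4110/1 = 0.4110
n/ν for L = 1.107/2 = 0.5535
Smallest n/ν is Z → limiting reagent.
n(G) = (3/1) × 0.4110 = 1.233 mol

1.23 mol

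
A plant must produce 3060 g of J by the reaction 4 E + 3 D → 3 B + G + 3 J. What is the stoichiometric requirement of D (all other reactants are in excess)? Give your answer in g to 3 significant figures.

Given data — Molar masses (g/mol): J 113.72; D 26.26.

n(J) = 3060 / 113.72 = 26.91 mol
n(D) = (3/3) × 26.91 = 26.91 mol
mass = 26.91 × 26.26 = 706.7 g

707 g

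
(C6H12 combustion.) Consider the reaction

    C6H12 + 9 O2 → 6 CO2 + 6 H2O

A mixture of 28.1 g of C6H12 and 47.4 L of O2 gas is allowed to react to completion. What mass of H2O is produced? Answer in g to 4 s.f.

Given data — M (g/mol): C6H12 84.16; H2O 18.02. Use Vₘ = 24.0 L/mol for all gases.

23.73 g

n(C6H12) = 28.10 / 84.16 = 0.3339 mol
n(O2) = 47.40 / 24.0 = 1.975 mol
n/ν for C6H12 = 0.3339/1 = 0.3339
n/ν for O2 = 1.975/9 = 0.2194
Smallest n/ν is O2 → limiting reagent.
n(H2O) = (6/9) × 1.975 = 1.317 mol
mass = 1.317 × 18.02 = 23.73 g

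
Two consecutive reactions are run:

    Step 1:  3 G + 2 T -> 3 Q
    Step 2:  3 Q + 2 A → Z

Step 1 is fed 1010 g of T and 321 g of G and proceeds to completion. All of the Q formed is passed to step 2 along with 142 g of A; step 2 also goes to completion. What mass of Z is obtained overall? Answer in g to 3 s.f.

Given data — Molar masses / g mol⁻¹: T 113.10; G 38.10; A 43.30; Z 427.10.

Step 1:
n(T) = 1010 / 113.10 = 8.930 mol
n(G) = 321.0 / 38.10 = 8.425 mol
n/ν for T = 8.930/2 = 4.465
n/ν for G = 8.425/3 = 2.808
Smallest n/ν is G → limiting reagent.
n(Q) produced = (3/3) × 8.425 = 8.425 mol
Step 2:
n(Q) available = 8.425 mol
n(A) = 142.0 / 43.30 = 3.279 mol
n/ν for Q = 8.425/3 = 2.808
n/ν for A = 3.279/2 = 1.640
Smallest n/ν is A → limiting reagent.
n(Z) = (1/2) × 3.279 = 1.640 mol
mass = 1.640 × 427.10 = 700.4 g

700 g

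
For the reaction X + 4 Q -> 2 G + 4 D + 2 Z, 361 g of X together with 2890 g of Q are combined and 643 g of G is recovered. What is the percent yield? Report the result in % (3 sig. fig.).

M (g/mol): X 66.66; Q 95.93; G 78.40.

75.7 %

n(X) = 361.0 / 66.66 = 5.416 mol
n(Q) = 2890 / 95.93 = 30.13 mol
n/ν for X = 5.416/1 = 5.416
n/ν for Q = 30.13/4 = 7.533
Smallest n/ν is X → limiting reagent.
theoretical n(G) = (2/1) × 5.416 = 10.83 mol → 849.1 g
% yield = 643 / 849.1 × 100 = 75.73 %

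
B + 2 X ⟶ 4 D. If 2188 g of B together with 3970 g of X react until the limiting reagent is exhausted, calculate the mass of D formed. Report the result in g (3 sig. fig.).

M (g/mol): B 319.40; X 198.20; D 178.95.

4900 g

n(B) = 2188 / 319.40 = 6.850 mol
n(X) = 3970 / 198.20 = 20.03 mol
n/ν → B: 6.850, X: 10.02; B is limiting.
n(D) = (4/1) × 6.850 = 27.40 mol
mass = 27.40 × 178.95 = 4903 g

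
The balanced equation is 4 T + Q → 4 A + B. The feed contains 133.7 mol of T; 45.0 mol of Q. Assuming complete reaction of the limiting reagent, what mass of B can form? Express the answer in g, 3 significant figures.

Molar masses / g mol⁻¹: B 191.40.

n(T) = 133.7 mol
n(Q) = 45.00 mol
n/ν for T = 133.7/4 = 33.43
n/ν for Q = 45.00/1 = 45.00
Smallest n/ν is T → limiting reagent.
n(B) = (1/4) × 133.7 = 33.43 mol
mass = 33.43 × 191.40 = 6399 g

6400 g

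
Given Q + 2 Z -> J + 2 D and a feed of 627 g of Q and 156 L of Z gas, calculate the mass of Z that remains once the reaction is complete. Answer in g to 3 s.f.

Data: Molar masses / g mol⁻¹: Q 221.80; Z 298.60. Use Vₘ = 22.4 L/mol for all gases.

n(Q) = 627.0 / 221.80 = 2.827 mol
n(Z) = 156.0 / 22.4 = 6.964 mol
n/ν for Q = 2.827/1 = 2.827
n/ν for Z = 6.964/2 = 3.482
Smallest n/ν is Q → limiting reagent.
Z consumed = (2/1) × 2.827 = 5.654 mol
Z remaining = 6.964 − 5.654 = 1.310 mol
mass = 1.310 × 298.60 = 391.2 g

391 g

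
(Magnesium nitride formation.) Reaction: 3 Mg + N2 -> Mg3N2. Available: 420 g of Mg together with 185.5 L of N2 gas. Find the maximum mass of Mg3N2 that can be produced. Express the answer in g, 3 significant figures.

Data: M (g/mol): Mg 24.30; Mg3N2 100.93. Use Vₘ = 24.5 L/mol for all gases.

n(Mg) = 420.0 / 24.30 = 17.28 mol
n(N2) = 185.5 / 24.5 = 7.571 mol
n/ν for Mg = 17.28/3 = 5.760
n/ν for N2 = 7.571/1 = 7.571
Smallest n/ν is Mg → limiting reagent.
n(Mg3N2) = (1/3) × 17.28 = 5.760 mol
mass = 5.760 × 100.93 = 581.4 g

581 g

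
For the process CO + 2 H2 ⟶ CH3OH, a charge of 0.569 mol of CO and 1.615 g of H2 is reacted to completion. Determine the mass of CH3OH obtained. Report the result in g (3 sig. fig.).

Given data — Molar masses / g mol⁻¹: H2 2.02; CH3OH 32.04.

n(CO) = 0.5690 mol
n(H2) = 1.615 / 2.02 = 0.7995 mol
n/ν → CO: 0.5690, H2: 0.3998; H2 is limiting.
n(CH3OH) = (1/2) × 0.7995 = 0.3998 mol
mass = 0.3998 × 32.04 = 12.81 g

12.8 g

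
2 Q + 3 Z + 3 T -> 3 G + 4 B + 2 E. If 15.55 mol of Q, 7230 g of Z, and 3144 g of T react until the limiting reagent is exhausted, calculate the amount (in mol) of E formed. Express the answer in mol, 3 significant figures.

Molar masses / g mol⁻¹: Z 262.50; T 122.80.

n(Q) = 15.55 mol
n(Z) = 7230 / 262.50 = 27.54 mol
n(T) = 3144 / 122.80 = 25.60 mol
n/ν for Q = 15.55/2 = 7.775
n/ν for Z = 27.54/3 = 9.180
n/ν for T = 25.60/3 = 8.533
Smallest n/ν is Q → limiting reagent.
n(E) = (2/2) × 15.55 = 15.55 mol

15.6 mol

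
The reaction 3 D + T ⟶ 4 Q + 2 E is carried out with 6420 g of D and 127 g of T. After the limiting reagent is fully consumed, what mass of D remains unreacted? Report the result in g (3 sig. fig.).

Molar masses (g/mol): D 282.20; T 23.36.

1820 g

n(D) = 6420 / 282.20 = 22.75 mol
n(T) = 127.0 / 23.36 = 5.437 mol
n/ν → D: 7.583, T: 5.437; T is limiting.
D consumed = (3/1) × 5.437 = 16.31 mol
D remaining = 22.75 − 16.31 = 6.440 mol
mass = 6.440 × 282.20 = 1817 g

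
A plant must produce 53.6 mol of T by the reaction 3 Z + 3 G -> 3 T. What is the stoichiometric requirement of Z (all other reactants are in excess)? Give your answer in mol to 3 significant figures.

n(T) = 53.60 mol
n(Z) = (3/3) × 53.60 = 53.60 mol

53.6 mol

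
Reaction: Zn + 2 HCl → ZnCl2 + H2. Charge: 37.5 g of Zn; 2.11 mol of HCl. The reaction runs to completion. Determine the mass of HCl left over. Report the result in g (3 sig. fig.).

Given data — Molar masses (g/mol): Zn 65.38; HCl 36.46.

n(Zn) = 37.50 / 65.38 = 0.5736 mol
n(HCl) = 2.110 mol
n/ν for Zn = 0.5736/1 = 0.5736
n/ν for HCl = 2.110/2 = 1.055
Smallest n/ν is Zn → limiting reagent.
HCl consumed = (2/1) × 0.5736 = 1.147 mol
HCl remaining = 2.110 − 1.147 = 0.9630 mol
mass = 0.9630 × 36.46 = 35.11 g

35.1 g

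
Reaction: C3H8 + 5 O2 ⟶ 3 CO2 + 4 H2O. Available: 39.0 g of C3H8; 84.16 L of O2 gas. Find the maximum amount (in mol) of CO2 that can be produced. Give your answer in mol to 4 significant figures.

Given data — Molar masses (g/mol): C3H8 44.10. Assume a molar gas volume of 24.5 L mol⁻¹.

n(C3H8) = 39.00 / 44.10 = 0.8844 mol
n(O2) = 84.16 / 24.5 = 3.435 mol
n/ν for C3H8 = 0.8844/1 = 0.8844
n/ν for O2 = 3.435/5 = 0.6870
Smallest n/ν is O2 → limiting reagent.
n(CO2) = (3/5) × 3.435 = 2.061 mol

2.061 mol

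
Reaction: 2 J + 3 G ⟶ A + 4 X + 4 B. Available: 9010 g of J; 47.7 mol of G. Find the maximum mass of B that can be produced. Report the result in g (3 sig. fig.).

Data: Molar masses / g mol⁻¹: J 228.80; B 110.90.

7050 g

n(J) = 9010 / 228.80 = 39.38 mol
n(G) = 47.70 mol
n/ν for J = 39.38/2 = 19.69
n/ν for G = 47.70/3 = 15.90
Smallest n/ν is G → limiting reagent.
n(B) = (4/3) × 47.70 = 63.60 mol
mass = 63.60 × 110.90 = 7053 g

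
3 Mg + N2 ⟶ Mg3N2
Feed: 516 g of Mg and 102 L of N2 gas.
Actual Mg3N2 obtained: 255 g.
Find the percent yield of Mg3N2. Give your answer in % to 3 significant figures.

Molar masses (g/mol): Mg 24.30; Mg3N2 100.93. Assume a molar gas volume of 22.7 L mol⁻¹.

n(Mg) = 516.0 / 24.30 = 21.23 mol
n(N2) = 102.0 / 22.7 = 4.493 mol
n/ν → Mg: 7.077, N2: 4.493; N2 is limiting.
theoretical n(Mg3N2) = (1/1) × 4.493 = 4.493 mol → 453.5 g
% yield = 255 / 453.5 × 100 = 56.23 %

56.2 %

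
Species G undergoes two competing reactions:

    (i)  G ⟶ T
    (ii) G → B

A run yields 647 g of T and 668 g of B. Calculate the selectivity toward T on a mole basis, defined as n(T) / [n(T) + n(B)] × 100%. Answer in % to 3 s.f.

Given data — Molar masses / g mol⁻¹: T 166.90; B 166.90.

49.2 %

n(T) = 647 / 166.90 = 3.877 mol
n(B) = 668 / 166.90 = 4.002 mol
selectivity = 3.877/(3.877+4.002) × 100 = 49.21 %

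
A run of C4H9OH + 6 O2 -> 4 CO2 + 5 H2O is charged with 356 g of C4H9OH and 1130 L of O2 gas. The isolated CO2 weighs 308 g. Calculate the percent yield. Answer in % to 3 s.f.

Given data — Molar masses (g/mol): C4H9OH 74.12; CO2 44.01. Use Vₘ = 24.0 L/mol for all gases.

n(C4H9OH) = 356.0 / 74.12 = 4.803 mol
n(O2) = 1130 / 24.0 = 47.08 mol
n/ν for C4H9OH = 4.803/1 = 4.803
n/ν for O2 = 47.08/6 = 7.847
Smallest n/ν is C4H9OH → limiting reagent.
theoretical n(CO2) = (4/1) × 4.803 = 19.21 mol → 845.4 g
% yield = 308 / 845.4 × 100 = 36.43 %

36.4 %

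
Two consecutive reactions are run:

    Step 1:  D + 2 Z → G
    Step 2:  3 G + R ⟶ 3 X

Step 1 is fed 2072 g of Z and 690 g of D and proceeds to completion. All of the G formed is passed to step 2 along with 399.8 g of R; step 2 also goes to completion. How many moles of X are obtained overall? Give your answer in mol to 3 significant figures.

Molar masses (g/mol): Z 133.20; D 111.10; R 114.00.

Step 1:
n(Z) = 2072 / 133.20 = 15.56 mol
n(D) = 690.0 / 111.10 = 6.211 mol
n/ν for Z = 15.56/2 = 7.780
n/ν for D = 6.211/1 = 6.211
Smallest n/ν is D → limiting reagent.
n(G) produced = (1/1) × 6.211 = 6.211 mol
Step 2:
n(G) available = 6.211 mol
n(R) = 399.8 / 114.00 = 3.507 mol
n/ν for G = 6.211/3 = 2.070
n/ν for R = 3.507/1 = 3.507
Smallest n/ν is G → limiting reagent.
n(X) = (3/3) × 6.211 = 6.211 mol

6.21 mol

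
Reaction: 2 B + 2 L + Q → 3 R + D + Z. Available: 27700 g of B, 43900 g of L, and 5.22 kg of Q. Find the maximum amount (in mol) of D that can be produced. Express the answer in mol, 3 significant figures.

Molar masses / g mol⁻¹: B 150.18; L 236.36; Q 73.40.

71.1 mol

n(B) = 27700 / 150.18 = 184.4 mol
n(L) = 43900 / 236.36 = 185.7 mol
n(Q) = 5.220×1000 / 73.40 = 71.12 mol
n/ν → B: 92.20, L: 92.85, Q: 71.12; Q is limiting.
n(D) = (1/1) × 71.12 = 71.12 mol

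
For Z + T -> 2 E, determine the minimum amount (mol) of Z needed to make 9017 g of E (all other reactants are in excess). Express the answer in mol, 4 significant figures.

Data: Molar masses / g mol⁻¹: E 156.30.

28.85 mol

n(E) = 9017 / 156.30 = 57.69 mol
n(Z) = (1/2) × 57.69 = 28.85 mol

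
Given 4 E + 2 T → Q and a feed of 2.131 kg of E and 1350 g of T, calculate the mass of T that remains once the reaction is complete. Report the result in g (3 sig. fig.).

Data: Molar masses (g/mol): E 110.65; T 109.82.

292 g

n(E) = 2.131×1000 / 110.65 = 19.26 mol
n(T) = 1350 / 109.82 = 12.29 mol
n/ν → E: 4.815, T: 6.145; E is limiting.
T consumed = (2/4) × 19.26 = 9.630 mol
T remaining = 12.29 − 9.630 = 2.660 mol
mass = 2.660 × 109.82 = 292.1 g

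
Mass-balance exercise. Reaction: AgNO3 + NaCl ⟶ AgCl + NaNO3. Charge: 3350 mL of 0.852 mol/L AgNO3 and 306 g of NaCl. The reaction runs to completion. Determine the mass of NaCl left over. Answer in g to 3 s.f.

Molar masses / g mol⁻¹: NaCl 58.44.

139 g

n(AgNO3) = 0.852 × 3350/1000 = 2.854 mol
n(NaCl) = 306.0 / 58.44 = 5.236 mol
n/ν for AgNO3 = 2.854/1 = 2.854
n/ν for NaCl = 5.236/1 = 5.236
Smallest n/ν is AgNO3 → limiting reagent.
NaCl consumed = (1/1) × 2.854 = 2.854 mol
NaCl remaining = 5.236 − 2.854 = 2.382 mol
mass = 2.382 × 58.44 = 139.2 g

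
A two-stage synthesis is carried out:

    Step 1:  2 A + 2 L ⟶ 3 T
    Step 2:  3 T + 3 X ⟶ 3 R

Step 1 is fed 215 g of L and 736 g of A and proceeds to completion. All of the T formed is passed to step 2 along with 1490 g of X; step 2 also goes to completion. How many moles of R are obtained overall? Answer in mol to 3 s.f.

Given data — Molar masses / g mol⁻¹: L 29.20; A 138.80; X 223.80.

6.66 mol

Step 1:
n(L) = 215.0 / 29.20 = 7.363 mol
n(A) = 736.0 / 138.80 = 5.303 mol
n/ν → L: 3.682, A: 2.652; A is limiting.
n(T) produced = (3/2) × 5.303 = 7.955 mol
Step 2:
n(T) available = 7.955 mol
n(X) = 1490 / 223.80 = 6.658 mol
n/ν → T: 2.652, X: 2.219; X is limiting.
n(R) = (3/3) × 6.658 = 6.658 mol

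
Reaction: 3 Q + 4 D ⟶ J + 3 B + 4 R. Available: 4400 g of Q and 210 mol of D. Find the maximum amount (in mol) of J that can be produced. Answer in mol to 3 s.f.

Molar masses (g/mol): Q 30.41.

n(Q) = 4400 / 30.41 = 144.7 mol
n(D) = 210.0 mol
n/ν → Q: 48.23, D: 52.50; Q is limiting.
n(J) = (1/3) × 144.7 = 48.23 mol

48.2 mol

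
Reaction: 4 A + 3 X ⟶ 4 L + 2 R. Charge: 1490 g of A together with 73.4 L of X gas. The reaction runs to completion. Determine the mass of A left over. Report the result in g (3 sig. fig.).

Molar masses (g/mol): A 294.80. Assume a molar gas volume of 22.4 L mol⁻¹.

n(A) = 1490 / 294.80 = 5.054 mol
n(X) = 73.40 / 22.4 = 3.277 mol
n/ν for A = 5.054/4 = 1.264
n/ν for X = 3.277/3 = 1.092
Smallest n/ν is X → limiting reagent.
A consumed = (4/3) × 3.277 = 4.369 mol
A remaining = 5.054 − 4.369 = 0.6850 mol
mass = 0.6850 × 294.80 = 201.9 g

202 g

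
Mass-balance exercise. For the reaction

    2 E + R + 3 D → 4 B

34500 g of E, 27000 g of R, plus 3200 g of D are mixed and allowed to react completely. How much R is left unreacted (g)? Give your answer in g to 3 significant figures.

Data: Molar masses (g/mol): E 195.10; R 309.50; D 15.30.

n(E) = 34500 / 195.10 = 176.8 mol
n(R) = 27000 / 309.50 = 87.24 mol
n(D) = 3200 / 15.30 = 209.2 mol
n/ν → E: 88.40, R: 87.24, D: 69.73; D is limiting.
R consumed = (1/3) × 209.2 = 69.73 mol
R remaining = 87.24 − 69.73 = 17.51 mol
mass = 17.51 × 309.50 = 5419 g

5420 g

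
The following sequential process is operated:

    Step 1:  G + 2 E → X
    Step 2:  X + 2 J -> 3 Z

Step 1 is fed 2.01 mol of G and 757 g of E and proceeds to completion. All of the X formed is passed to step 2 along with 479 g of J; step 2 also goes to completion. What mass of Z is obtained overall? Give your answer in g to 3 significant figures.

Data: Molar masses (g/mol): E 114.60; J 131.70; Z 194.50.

1060 g

Step 1:
n(G) = 2.010 mol
n(E) = 757.0 / 114.60 = 6.606 mol
n/ν for G = 2.010/1 = 2.010
n/ν for E = 6.606/2 = 3.303
Smallest n/ν is G → limiting reagent.
n(X) produced = (1/1) × 2.010 = 2.010 mol
Step 2:
n(X) available = 2.010 mol
n(J) = 479.0 / 131.70 = 3.637 mol
n/ν for X = 2.010/1 = 2.010
n/ν for J = 3.637/2 = 1.819
Smallest n/ν is J → limiting reagent.
n(Z) = (3/2) × 3.637 = 5.456 mol
mass = 5.456 × 194.50 = 1061 g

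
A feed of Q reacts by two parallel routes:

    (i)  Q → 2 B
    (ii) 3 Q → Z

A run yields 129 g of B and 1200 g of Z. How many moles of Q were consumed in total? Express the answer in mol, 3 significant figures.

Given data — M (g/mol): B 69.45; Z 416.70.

9.57 mol

n(B) = 129 / 69.45 = 1.857 mol
n(Z) = 1200 / 416.70 = 2.880 mol
n(Q) via (i) = (1/2)×1.857 = 0.9285 mol
n(Q) via (ii) = (3/1)×2.880 = 8.640 mol
total n(Q) = 0.9285 + 8.640 = 9.569 mol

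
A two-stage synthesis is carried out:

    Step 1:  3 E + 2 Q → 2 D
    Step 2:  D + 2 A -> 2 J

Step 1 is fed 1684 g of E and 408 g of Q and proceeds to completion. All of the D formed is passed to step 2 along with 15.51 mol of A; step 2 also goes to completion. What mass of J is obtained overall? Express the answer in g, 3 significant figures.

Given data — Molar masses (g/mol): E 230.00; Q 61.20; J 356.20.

3480 g

Step 1:
n(E) = 1684 / 230.00 = 7.322 mol
n(Q) = 408.0 / 61.20 = 6.667 mol
n/ν for E = 7.322/3 = 2.441
n/ν for Q = 6.667/2 = 3.334
Smallest n/ν is E → limiting reagent.
n(D) produced = (2/3) × 7.322 = 4.881 mol
Step 2:
n(D) available = 4.881 mol
n(A) = 15.51 mol
n/ν for D = 4.881/1 = 4.881
n/ν for A = 15.51/2 = 7.755
Smallest n/ν is D → limiting reagent.
n(J) = (2/1) × 4.881 = 9.762 mol
mass = 9.762 × 356.20 = 3477 g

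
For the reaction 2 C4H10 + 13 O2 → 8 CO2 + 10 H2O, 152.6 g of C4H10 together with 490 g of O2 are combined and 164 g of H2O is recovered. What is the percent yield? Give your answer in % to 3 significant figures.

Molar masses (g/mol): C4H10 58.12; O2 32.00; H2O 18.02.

n(C4H10) = 152.6 / 58.12 = 2.626 mol
n(O2) = 490.0 / 32.00 = 15.31 mol
n/ν for C4H10 = 2.626/2 = 1.313
n/ν for O2 = 15.31/13 = 1.178
Smallest n/ν is O2 → limiting reagent.
theoretical n(H2O) = (10/13) × 15.31 = 11.78 mol → 212.3 g
% yield = 164 / 212.3 × 100 = 77.25 %

77.3 %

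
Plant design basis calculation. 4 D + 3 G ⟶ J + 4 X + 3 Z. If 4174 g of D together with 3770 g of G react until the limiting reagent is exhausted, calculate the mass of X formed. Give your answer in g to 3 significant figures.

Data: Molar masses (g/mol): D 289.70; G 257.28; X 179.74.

n(D) = 4174 / 289.70 = 14.41 mol
n(G) = 3770 / 257.28 = 14.65 mol
n/ν for D = 14.41/4 = 3.603
n/ν for G = 14.65/3 = 4.883
Smallest n/ν is D → limiting reagent.
n(X) = (4/4) × 14.41 = 14.41 mol
mass = 14.41 × 179.74 = 2590 g

2590 g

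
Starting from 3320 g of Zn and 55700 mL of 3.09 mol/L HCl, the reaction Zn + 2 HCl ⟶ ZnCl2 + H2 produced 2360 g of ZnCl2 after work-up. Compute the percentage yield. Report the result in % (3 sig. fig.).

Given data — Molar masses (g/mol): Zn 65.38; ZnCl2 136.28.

n(Zn) = 3320 / 65.38 = 50.78 mol
n(HCl) = 3.09 × 55700/1000 = 172.1 mol
n/ν for Zn = 50.78/1 = 50.78
n/ν for HCl = 172.1/2 = 86.05
Smallest n/ν is Zn → limiting reagent.
theoretical n(ZnCl2) = (1/1) × 50.78 = 50.78 mol → 6920 g
% yield = 2360 / 6920 × 100 = 34.10 %

34.1 %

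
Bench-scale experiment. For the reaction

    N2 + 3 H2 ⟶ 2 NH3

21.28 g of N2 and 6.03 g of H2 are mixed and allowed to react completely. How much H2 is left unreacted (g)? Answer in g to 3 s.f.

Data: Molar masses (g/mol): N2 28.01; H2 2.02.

n(N2) = 21.28 / 28.01 = 0.7597 mol
n(H2) = 6.030 / 2.02 = 2.985 mol
n/ν → N2: 0.7597, H2: 0.9950; N2 is limiting.
H2 consumed = (3/1) × 0.7597 = 2.279 mol
H2 remaining = 2.985 − 2.279 = 0.7060 mol
mass = 0.7060 × 2.02 = 1.426 g

1.43 g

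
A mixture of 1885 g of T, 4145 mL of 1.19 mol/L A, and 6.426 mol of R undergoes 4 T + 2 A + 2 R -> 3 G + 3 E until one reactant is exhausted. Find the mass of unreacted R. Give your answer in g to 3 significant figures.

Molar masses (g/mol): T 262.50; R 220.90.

626 g

n(T) = 1885 / 262.50 = 7.181 mol
n(A) = 1.19 × 4145/1000 = 4.933 mol
n(R) = 6.426 mol
n/ν for T = 7.181/4 = 1.795
n/ν for A = 4.933/2 = 2.467
n/ν for R = 6.426/2 = 3.213
Smallest n/ν is T → limiting reagent.
R consumed = (2/4) × 7.181 = 3.591 mol
R remaining = 6.426 − 3.591 = 2.835 mol
mass = 2.835 × 220.90 = 626.3 g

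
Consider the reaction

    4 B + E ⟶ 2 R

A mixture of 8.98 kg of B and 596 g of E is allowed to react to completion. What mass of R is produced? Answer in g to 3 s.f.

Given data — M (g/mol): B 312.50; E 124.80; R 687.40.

n(B) = 8.980×1000 / 312.50 = 28.74 mol
n(E) = 596.0 / 124.80 = 4.776 mol
n/ν → B: 7.185, E: 4.776; E is limiting.
n(R) = (2/1) × 4.776 = 9.552 mol
mass = 9.552 × 687.40 = 6566 g

6570 g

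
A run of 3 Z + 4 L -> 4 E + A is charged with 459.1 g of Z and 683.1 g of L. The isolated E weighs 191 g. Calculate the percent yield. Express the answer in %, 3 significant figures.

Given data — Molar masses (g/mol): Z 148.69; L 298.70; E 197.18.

n(Z) = 459.1 / 148.69 = 3.088 mol
n(L) = 683.1 / 298.70 = 2.287 mol
n/ν for Z = 3.088/3 = 1.029
n/ν for L = 2.287/4 = 0.5718
Smallest n/ν is L → limiting reagent.
theoretical n(E) = (4/4) × 2.287 = 2.287 mol → 451.0 g
% yield = 191 / 451.0 × 100 = 42.35 %

42.4 %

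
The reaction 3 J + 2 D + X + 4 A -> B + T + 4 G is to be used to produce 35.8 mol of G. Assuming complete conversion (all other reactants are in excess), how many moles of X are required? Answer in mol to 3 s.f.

8.95 mol

n(G) = 35.80 mol
n(X) = (1/4) × 35.80 = 8.950 mol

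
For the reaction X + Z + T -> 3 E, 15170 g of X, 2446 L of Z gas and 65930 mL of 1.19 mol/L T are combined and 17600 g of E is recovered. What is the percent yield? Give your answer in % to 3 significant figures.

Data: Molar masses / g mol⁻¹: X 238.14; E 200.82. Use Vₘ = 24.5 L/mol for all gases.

n(X) = 15170 / 238.14 = 63.70 mol
n(Z) = 2446 / 24.5 = 99.84 mol
n(T) = 1.19 × 65930/1000 = 78.46 mol
n/ν → X: 63.70, Z: 99.84, T: 78.46; X is limiting.
theoretical n(E) = (3/1) × 63.70 = 191.1 mol → 38380 g
% yield = 17600 / 38380 × 100 = 45.86 %

45.9 %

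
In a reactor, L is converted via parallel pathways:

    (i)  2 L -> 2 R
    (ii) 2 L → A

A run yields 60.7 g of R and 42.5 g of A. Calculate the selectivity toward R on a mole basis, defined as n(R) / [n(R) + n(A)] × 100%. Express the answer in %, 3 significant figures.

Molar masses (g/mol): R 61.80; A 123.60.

n(R) = 60.7 / 61.80 = 0.9822 mol
n(A) = 42.5 / 123.60 = 0.3439 mol
selectivity = 0.9822/(0.9822+0.3439) × 100 = 74.07 %

74.1 %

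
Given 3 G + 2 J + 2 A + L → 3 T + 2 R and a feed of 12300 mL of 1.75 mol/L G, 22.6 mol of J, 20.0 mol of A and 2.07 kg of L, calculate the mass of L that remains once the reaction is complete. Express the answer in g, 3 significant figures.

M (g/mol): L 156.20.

949 g

n(G) = 1.75 × 12300/1000 = 21.53 mol
n(J) = 22.60 mol
n(A) = 20.00 mol
n(L) = 2.070×1000 / 156.20 = 13.25 mol
n/ν for G = 21.53/3 = 7.177
n/ν for J = 22.60/2 = 11.30
n/ν for A = 20.00/2 = 10.00
n/ν for L = 13.25/1 = 13.25
Smallest n/ν is G → limiting reagent.
L consumed = (1/3) × 21.53 = 7.177 mol
L remaining = 13.25 − 7.177 = 6.073 mol
mass = 6.073 × 156.20 = 948.6 g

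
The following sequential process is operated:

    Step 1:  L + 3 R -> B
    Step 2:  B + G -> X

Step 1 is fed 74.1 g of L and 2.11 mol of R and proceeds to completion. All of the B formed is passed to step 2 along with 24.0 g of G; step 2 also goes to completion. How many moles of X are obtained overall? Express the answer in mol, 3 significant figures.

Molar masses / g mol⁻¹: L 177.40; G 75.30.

0.319 mol

Step 1:
n(L) = 74.10 / 177.40 = 0.4177 mol
n(R) = 2.110 mol
n/ν for L = 0.4177/1 = 0.4177
n/ν for R = 2.110/3 = 0.7033
Smallest n/ν is L → limiting reagent.
n(B) produced = (1/1) × 0.4177 = 0.4177 mol
Step 2:
n(B) available = 0.4177 mol
n(G) = 24.00 / 75.30 = 0.3187 mol
n/ν for B = 0.4177/1 = 0.4177
n/ν for G = 0.3187/1 = 0.3187
Smallest n/ν is G → limiting reagent.
n(X) = (1/1) × 0.3187 = 0.3187 mol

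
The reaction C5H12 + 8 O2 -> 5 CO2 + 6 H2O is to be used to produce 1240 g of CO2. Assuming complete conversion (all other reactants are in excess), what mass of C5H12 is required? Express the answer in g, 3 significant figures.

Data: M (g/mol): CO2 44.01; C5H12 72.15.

n(CO2) = 1240 / 44.01 = 28.18 mol
n(C5H12) = (1/5) × 28.18 = 5.636 mol
mass = 5.636 × 72.15 = 406.6 g

407 g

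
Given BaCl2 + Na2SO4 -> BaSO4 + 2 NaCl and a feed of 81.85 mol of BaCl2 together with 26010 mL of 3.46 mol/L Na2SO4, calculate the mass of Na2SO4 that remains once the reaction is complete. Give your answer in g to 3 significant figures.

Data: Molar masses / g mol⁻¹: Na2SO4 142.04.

n(BaCl2) = 81.85 mol
n(Na2SO4) = 3.46 × 26010/1000 = 89.99 mol
n/ν for BaCl2 = 81.85/1 = 81.85
n/ν for Na2SO4 = 89.99/1 = 89.99
Smallest n/ν is BaCl2 → limiting reagent.
Na2SO4 consumed = (1/1) × 81.85 = 81.85 mol
Na2SO4 remaining = 89.99 − 81.85 = 8.140 mol
mass = 8.140 × 142.04 = 1156 g

1160 g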